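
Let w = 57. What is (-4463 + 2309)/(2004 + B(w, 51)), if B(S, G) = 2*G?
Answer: -359/351 ≈ -1.0228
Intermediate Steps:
(-4463 + 2309)/(2004 + B(w, 51)) = (-4463 + 2309)/(2004 + 2*51) = -2154/(2004 + 102) = -2154/2106 = -2154*1/2106 = -359/351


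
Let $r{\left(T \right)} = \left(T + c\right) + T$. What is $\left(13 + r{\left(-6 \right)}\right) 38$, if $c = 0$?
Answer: $38$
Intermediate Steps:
$r{\left(T \right)} = 2 T$ ($r{\left(T \right)} = \left(T + 0\right) + T = T + T = 2 T$)
$\left(13 + r{\left(-6 \right)}\right) 38 = \left(13 + 2 \left(-6\right)\right) 38 = \left(13 - 12\right) 38 = 1 \cdot 38 = 38$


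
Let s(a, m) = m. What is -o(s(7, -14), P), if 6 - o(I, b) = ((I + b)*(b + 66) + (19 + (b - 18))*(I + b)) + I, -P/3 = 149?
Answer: 381227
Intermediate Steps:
P = -447 (P = -3*149 = -447)
o(I, b) = 6 - I - (1 + b)*(I + b) - (66 + b)*(I + b) (o(I, b) = 6 - (((I + b)*(b + 66) + (19 + (b - 18))*(I + b)) + I) = 6 - (((I + b)*(66 + b) + (19 + (-18 + b))*(I + b)) + I) = 6 - (((66 + b)*(I + b) + (1 + b)*(I + b)) + I) = 6 - (((1 + b)*(I + b) + (66 + b)*(I + b)) + I) = 6 - (I + (1 + b)*(I + b) + (66 + b)*(I + b)) = 6 + (-I - (1 + b)*(I + b) - (66 + b)*(I + b)) = 6 - I - (1 + b)*(I + b) - (66 + b)*(I + b))
-o(s(7, -14), P) = -(6 - 68*(-14) - 67*(-447) - 2*(-447)**2 - 2*(-14)*(-447)) = -(6 + 952 + 29949 - 2*199809 - 12516) = -(6 + 952 + 29949 - 399618 - 12516) = -1*(-381227) = 381227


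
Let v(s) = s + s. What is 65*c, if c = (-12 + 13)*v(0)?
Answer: 0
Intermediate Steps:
v(s) = 2*s
c = 0 (c = (-12 + 13)*(2*0) = 1*0 = 0)
65*c = 65*0 = 0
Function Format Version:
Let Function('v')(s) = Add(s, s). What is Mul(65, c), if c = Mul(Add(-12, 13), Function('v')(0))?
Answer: 0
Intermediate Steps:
Function('v')(s) = Mul(2, s)
c = 0 (c = Mul(Add(-12, 13), Mul(2, 0)) = Mul(1, 0) = 0)
Mul(65, c) = Mul(65, 0) = 0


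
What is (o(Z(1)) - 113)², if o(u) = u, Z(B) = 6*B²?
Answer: 11449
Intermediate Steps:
(o(Z(1)) - 113)² = (6*1² - 113)² = (6*1 - 113)² = (6 - 113)² = (-107)² = 11449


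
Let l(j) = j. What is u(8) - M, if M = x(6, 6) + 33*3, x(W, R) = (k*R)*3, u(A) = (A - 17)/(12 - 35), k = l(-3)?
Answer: -1026/23 ≈ -44.609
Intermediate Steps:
k = -3
u(A) = 17/23 - A/23 (u(A) = (-17 + A)/(-23) = (-17 + A)*(-1/23) = 17/23 - A/23)
x(W, R) = -9*R (x(W, R) = -3*R*3 = -9*R)
M = 45 (M = -9*6 + 33*3 = -54 + 99 = 45)
u(8) - M = (17/23 - 1/23*8) - 1*45 = (17/23 - 8/23) - 45 = 9/23 - 45 = -1026/23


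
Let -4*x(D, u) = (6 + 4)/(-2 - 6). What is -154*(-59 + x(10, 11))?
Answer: 72303/8 ≈ 9037.9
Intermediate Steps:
x(D, u) = 5/16 (x(D, u) = -(6 + 4)/(4*(-2 - 6)) = -5/(2*(-8)) = -5*(-1)/(2*8) = -¼*(-5/4) = 5/16)
-154*(-59 + x(10, 11)) = -154*(-59 + 5/16) = -154*(-939/16) = 72303/8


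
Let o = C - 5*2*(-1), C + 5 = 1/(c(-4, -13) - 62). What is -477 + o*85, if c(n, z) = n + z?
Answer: -4193/79 ≈ -53.076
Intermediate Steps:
C = -396/79 (C = -5 + 1/((-4 - 13) - 62) = -5 + 1/(-17 - 62) = -5 + 1/(-79) = -5 - 1/79 = -396/79 ≈ -5.0127)
o = 394/79 (o = -396/79 - 5*2*(-1) = -396/79 - 10*(-1) = -396/79 - 1*(-10) = -396/79 + 10 = 394/79 ≈ 4.9873)
-477 + o*85 = -477 + (394/79)*85 = -477 + 33490/79 = -4193/79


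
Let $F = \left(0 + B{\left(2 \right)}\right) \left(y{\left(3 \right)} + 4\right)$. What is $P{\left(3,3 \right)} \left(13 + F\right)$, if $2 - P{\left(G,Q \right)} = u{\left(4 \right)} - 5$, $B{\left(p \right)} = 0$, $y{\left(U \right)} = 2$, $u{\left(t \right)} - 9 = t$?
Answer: $-78$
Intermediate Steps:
$u{\left(t \right)} = 9 + t$
$P{\left(G,Q \right)} = -6$ ($P{\left(G,Q \right)} = 2 - \left(\left(9 + 4\right) - 5\right) = 2 - \left(13 - 5\right) = 2 - 8 = -6$)
$F = 0$ ($F = \left(0 + 0\right) \left(2 + 4\right) = 0 \cdot 6 = 0$)
$P{\left(3,3 \right)} \left(13 + F\right) = - 6 \left(13 + 0\right) = \left(-6\right) 13 = -78$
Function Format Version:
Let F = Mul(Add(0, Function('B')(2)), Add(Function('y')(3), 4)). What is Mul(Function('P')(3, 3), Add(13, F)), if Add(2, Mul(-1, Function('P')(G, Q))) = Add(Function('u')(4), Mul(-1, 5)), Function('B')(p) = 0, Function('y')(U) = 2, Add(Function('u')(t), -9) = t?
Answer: -78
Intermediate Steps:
Function('u')(t) = Add(9, t)
Function('P')(G, Q) = -6 (Function('P')(G, Q) = Add(2, Mul(-1, Add(Add(9, 4), Mul(-1, 5)))) = Add(2, Mul(-1, Add(13, -5))) = Add(2, Mul(-1, 8)) = Add(2, -8) = -6)
F = 0 (F = Mul(Add(0, 0), Add(2, 4)) = Mul(0, 6) = 0)
Mul(Function('P')(3, 3), Add(13, F)) = Mul(-6, Add(13, 0)) = Mul(-6, 13) = -78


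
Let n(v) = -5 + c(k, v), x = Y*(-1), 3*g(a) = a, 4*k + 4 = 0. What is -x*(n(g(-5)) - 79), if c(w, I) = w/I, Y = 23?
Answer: -9591/5 ≈ -1918.2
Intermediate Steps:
k = -1 (k = -1 + (1/4)*0 = -1 + 0 = -1)
g(a) = a/3
x = -23 (x = 23*(-1) = -23)
n(v) = -5 - 1/v
-x*(n(g(-5)) - 79) = -(-23)*((-5 - 1/((1/3)*(-5))) - 79) = -(-23)*((-5 - 1/(-5/3)) - 79) = -(-23)*((-5 - 1*(-3/5)) - 79) = -(-23)*((-5 + 3/5) - 79) = -(-23)*(-22/5 - 79) = -(-23)*(-417)/5 = -1*9591/5 = -9591/5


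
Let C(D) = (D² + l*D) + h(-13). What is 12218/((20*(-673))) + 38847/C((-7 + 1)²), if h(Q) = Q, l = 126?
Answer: 9821393/1702690 ≈ 5.7682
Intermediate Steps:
C(D) = -13 + D² + 126*D (C(D) = (D² + 126*D) - 13 = -13 + D² + 126*D)
12218/((20*(-673))) + 38847/C((-7 + 1)²) = 12218/((20*(-673))) + 38847/(-13 + ((-7 + 1)²)² + 126*(-7 + 1)²) = 12218/(-13460) + 38847/(-13 + ((-6)²)² + 126*(-6)²) = 12218*(-1/13460) + 38847/(-13 + 36² + 126*36) = -6109/6730 + 38847/(-13 + 1296 + 4536) = -6109/6730 + 38847/5819 = -6109/6730 + 38847*(1/5819) = -6109/6730 + 1689/253 = 9821393/1702690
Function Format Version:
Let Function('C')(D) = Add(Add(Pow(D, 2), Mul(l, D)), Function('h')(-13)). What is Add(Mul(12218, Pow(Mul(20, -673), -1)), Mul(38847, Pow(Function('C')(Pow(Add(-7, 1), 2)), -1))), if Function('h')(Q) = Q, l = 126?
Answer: Rational(9821393, 1702690) ≈ 5.7682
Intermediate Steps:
Function('C')(D) = Add(-13, Pow(D, 2), Mul(126, D)) (Function('C')(D) = Add(Add(Pow(D, 2), Mul(126, D)), -13) = Add(-13, Pow(D, 2), Mul(126, D)))
Add(Mul(12218, Pow(Mul(20, -673), -1)), Mul(38847, Pow(Function('C')(Pow(Add(-7, 1), 2)), -1))) = Add(Mul(12218, Pow(Mul(20, -673), -1)), Mul(38847, Pow(Add(-13, Pow(Pow(Add(-7, 1), 2), 2), Mul(126, Pow(Add(-7, 1), 2))), -1))) = Add(Mul(12218, Pow(-13460, -1)), Mul(38847, Pow(Add(-13, Pow(Pow(-6, 2), 2), Mul(126, Pow(-6, 2))), -1))) = Add(Mul(12218, Rational(-1, 13460)), Mul(38847, Pow(Add(-13, Pow(36, 2), Mul(126, 36)), -1))) = Add(Rational(-6109, 6730), Mul(38847, Pow(Add(-13, 1296, 4536), -1))) = Add(Rational(-6109, 6730), Mul(38847, Pow(5819, -1))) = Add(Rational(-6109, 6730), Mul(38847, Rational(1, 5819))) = Add(Rational(-6109, 6730), Rational(1689, 253)) = Rational(9821393, 1702690)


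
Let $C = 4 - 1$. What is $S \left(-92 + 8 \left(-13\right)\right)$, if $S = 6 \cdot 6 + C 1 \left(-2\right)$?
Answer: $-5880$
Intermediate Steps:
$C = 3$ ($C = 4 - 1 = 3$)
$S = 30$ ($S = 6 \cdot 6 + 3 \cdot 1 \left(-2\right) = 36 + 3 \left(-2\right) = 36 - 6 = 30$)
$S \left(-92 + 8 \left(-13\right)\right) = 30 \left(-92 + 8 \left(-13\right)\right) = 30 \left(-92 - 104\right) = 30 \left(-196\right) = -5880$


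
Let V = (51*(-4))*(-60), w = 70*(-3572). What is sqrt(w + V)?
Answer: 10*I*sqrt(2378) ≈ 487.65*I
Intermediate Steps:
w = -250040
V = 12240 (V = -204*(-60) = 12240)
sqrt(w + V) = sqrt(-250040 + 12240) = sqrt(-237800) = 10*I*sqrt(2378)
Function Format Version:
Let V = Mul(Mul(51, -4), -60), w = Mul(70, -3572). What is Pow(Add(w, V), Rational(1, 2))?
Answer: Mul(10, I, Pow(2378, Rational(1, 2))) ≈ Mul(487.65, I)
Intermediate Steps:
w = -250040
V = 12240 (V = Mul(-204, -60) = 12240)
Pow(Add(w, V), Rational(1, 2)) = Pow(Add(-250040, 12240), Rational(1, 2)) = Pow(-237800, Rational(1, 2)) = Mul(10, I, Pow(2378, Rational(1, 2)))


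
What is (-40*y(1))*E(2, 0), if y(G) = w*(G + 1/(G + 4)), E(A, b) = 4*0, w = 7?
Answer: 0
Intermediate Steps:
E(A, b) = 0
y(G) = 7*G + 7/(4 + G) (y(G) = 7*(G + 1/(G + 4)) = 7*(G + 1/(4 + G)) = 7*G + 7/(4 + G))
(-40*y(1))*E(2, 0) = -280*(1 + 1² + 4*1)/(4 + 1)*0 = -280*(1 + 1 + 4)/5*0 = -280*6/5*0 = -40*42/5*0 = -336*0 = 0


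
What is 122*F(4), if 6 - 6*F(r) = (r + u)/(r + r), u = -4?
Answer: 122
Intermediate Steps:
F(r) = 1 - (-4 + r)/(12*r) (F(r) = 1 - (r - 4)/(6*(r + r)) = 1 - (-4 + r)/(6*(2*r)) = 1 - (-4 + r)*1/(2*r)/6 = 1 - (-4 + r)/(12*r))
122*F(4) = 122*((1/12)*(4 + 11*4)/4) = 122*((1/12)*(¼)*(4 + 44)) = 122*((1/12)*(¼)*48) = 122*1 = 122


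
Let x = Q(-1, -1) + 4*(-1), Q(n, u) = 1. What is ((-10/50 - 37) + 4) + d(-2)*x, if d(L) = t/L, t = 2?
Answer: -151/5 ≈ -30.200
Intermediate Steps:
d(L) = 2/L
x = -3 (x = 1 + 4*(-1) = 1 - 4 = -3)
((-10/50 - 37) + 4) + d(-2)*x = ((-10/50 - 37) + 4) + (2/(-2))*(-3) = ((-10*1/50 - 37) + 4) + (2*(-1/2))*(-3) = ((-1/5 - 37) + 4) - 1*(-3) = (-186/5 + 4) + 3 = -166/5 + 3 = -151/5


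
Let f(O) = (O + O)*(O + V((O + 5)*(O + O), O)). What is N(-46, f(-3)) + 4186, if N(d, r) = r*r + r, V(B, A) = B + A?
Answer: 15958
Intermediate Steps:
V(B, A) = A + B
f(O) = 2*O*(2*O + 2*O*(5 + O)) (f(O) = (O + O)*(O + (O + (O + 5)*(O + O))) = (2*O)*(O + (O + (5 + O)*(2*O))) = (2*O)*(O + (O + 2*O*(5 + O))) = (2*O)*(2*O + 2*O*(5 + O)) = 2*O*(2*O + 2*O*(5 + O)))
N(d, r) = r + r² (N(d, r) = r² + r = r + r²)
N(-46, f(-3)) + 4186 = (4*(-3)²*(6 - 3))*(1 + 4*(-3)²*(6 - 3)) + 4186 = (4*9*3)*(1 + 4*9*3) + 4186 = 108*(1 + 108) + 4186 = 108*109 + 4186 = 11772 + 4186 = 15958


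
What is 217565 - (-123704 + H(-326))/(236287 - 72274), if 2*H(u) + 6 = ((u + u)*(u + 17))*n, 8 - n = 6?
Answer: 35683410584/164013 ≈ 2.1756e+5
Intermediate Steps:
n = 2 (n = 8 - 1*6 = 8 - 6 = 2)
H(u) = -3 + 2*u*(17 + u) (H(u) = -3 + (((u + u)*(u + 17))*2)/2 = -3 + (((2*u)*(17 + u))*2)/2 = -3 + ((2*u*(17 + u))*2)/2 = -3 + (4*u*(17 + u))/2 = -3 + 2*u*(17 + u))
217565 - (-123704 + H(-326))/(236287 - 72274) = 217565 - (-123704 + (-3 + 2*(-326)² + 34*(-326)))/(236287 - 72274) = 217565 - (-123704 + (-3 + 2*106276 - 11084))/164013 = 217565 - (-123704 + (-3 + 212552 - 11084))/164013 = 217565 - (-123704 + 201465)/164013 = 217565 - 77761/164013 = 35683410584/164013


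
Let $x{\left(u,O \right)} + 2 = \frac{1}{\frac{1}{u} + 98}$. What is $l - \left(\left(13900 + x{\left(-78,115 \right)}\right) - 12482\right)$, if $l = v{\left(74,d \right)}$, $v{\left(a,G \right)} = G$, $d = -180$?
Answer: $- \frac{12198306}{7643} \approx -1596.0$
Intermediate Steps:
$x{\left(u,O \right)} = -2 + \frac{1}{98 + \frac{1}{u}}$ ($x{\left(u,O \right)} = -2 + \frac{1}{\frac{1}{u} + 98} = -2 + \frac{1}{98 + \frac{1}{u}}$)
$l = -180$
$l - \left(\left(13900 + x{\left(-78,115 \right)}\right) - 12482\right) = -180 - \left(\left(13900 + \frac{-2 - -15210}{1 + 98 \left(-78\right)}\right) - 12482\right) = -180 - \left(\left(13900 + \frac{-2 + 15210}{1 - 7644}\right) - 12482\right) = -180 - \left(\left(13900 + \frac{1}{-7643} \cdot 15208\right) - 12482\right) = -180 - \left(\left(13900 - \frac{15208}{7643}\right) - 12482\right) = -180 - \left(\frac{106222492}{7643} - 12482\right) = -180 - \frac{10822566}{7643} = - \frac{12198306}{7643}$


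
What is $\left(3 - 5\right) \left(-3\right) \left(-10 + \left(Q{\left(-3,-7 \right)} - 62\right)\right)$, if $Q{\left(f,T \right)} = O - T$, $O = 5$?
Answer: $-360$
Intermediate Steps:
$Q{\left(f,T \right)} = 5 - T$
$\left(3 - 5\right) \left(-3\right) \left(-10 + \left(Q{\left(-3,-7 \right)} - 62\right)\right) = \left(3 - 5\right) \left(-3\right) \left(-10 + \left(\left(5 - -7\right) - 62\right)\right) = \left(-2\right) \left(-3\right) \left(-10 + \left(\left(5 + 7\right) - 62\right)\right) = 6 \left(-10 + \left(12 - 62\right)\right) = 6 \left(-10 - 50\right) = 6 \left(-60\right) = -360$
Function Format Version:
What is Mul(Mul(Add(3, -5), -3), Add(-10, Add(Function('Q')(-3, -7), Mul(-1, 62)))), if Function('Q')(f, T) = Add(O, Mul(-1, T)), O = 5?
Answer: -360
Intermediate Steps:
Function('Q')(f, T) = Add(5, Mul(-1, T))
Mul(Mul(Add(3, -5), -3), Add(-10, Add(Function('Q')(-3, -7), Mul(-1, 62)))) = Mul(Mul(Add(3, -5), -3), Add(-10, Add(Add(5, Mul(-1, -7)), Mul(-1, 62)))) = Mul(Mul(-2, -3), Add(-10, Add(Add(5, 7), -62))) = Mul(6, Add(-10, Add(12, -62))) = Mul(6, Add(-10, -50)) = Mul(6, -60) = -360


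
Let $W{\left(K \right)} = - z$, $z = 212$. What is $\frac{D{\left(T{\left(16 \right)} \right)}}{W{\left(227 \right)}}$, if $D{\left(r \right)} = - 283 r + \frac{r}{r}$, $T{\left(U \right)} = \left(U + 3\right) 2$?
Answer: $\frac{10753}{212} \approx 50.722$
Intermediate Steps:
$T{\left(U \right)} = 6 + 2 U$ ($T{\left(U \right)} = \left(3 + U\right) 2 = 6 + 2 U$)
$W{\left(K \right)} = -212$ ($W{\left(K \right)} = \left(-1\right) 212 = -212$)
$D{\left(r \right)} = 1 - 283 r$ ($D{\left(r \right)} = - 283 r + 1 = 1 - 283 r$)
$\frac{D{\left(T{\left(16 \right)} \right)}}{W{\left(227 \right)}} = \frac{1 - 283 \left(6 + 2 \cdot 16\right)}{-212} = \left(1 - 283 \left(6 + 32\right)\right) \left(- \frac{1}{212}\right) = \left(1 - 10754\right) \left(- \frac{1}{212}\right) = \left(-10753\right) \left(- \frac{1}{212}\right) = \frac{10753}{212}$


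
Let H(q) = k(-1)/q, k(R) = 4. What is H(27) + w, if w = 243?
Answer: 6565/27 ≈ 243.15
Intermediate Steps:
H(q) = 4/q
H(27) + w = 4/27 + 243 = 6565/27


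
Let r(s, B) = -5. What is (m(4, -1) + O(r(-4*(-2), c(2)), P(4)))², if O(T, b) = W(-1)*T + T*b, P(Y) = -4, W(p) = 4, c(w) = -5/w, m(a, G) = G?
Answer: 1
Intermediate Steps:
O(T, b) = 4*T + T*b
(m(4, -1) + O(r(-4*(-2), c(2)), P(4)))² = (-1 - 5*(4 - 4))² = (-1 - 5*0)² = (-1 + 0)² = (-1)² = 1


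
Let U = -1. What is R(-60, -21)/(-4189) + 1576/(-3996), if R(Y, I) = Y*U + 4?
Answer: -1714402/4184811 ≈ -0.40967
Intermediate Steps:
R(Y, I) = 4 - Y (R(Y, I) = Y*(-1) + 4 = -Y + 4 = 4 - Y)
R(-60, -21)/(-4189) + 1576/(-3996) = (4 - 1*(-60))/(-4189) + 1576/(-3996) = (4 + 60)*(-1/4189) + 1576*(-1/3996) = 64*(-1/4189) - 394/999 = -64/4189 - 394/999 = -1714402/4184811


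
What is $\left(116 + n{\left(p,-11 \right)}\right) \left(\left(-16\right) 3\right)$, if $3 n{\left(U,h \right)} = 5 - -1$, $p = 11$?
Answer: $-5664$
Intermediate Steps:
$n{\left(U,h \right)} = 2$ ($n{\left(U,h \right)} = \frac{5 - -1}{3} = \frac{5 + 1}{3} = \frac{1}{3} \cdot 6 = 2$)
$\left(116 + n{\left(p,-11 \right)}\right) \left(\left(-16\right) 3\right) = \left(116 + 2\right) \left(\left(-16\right) 3\right) = 118 \left(-48\right) = -5664$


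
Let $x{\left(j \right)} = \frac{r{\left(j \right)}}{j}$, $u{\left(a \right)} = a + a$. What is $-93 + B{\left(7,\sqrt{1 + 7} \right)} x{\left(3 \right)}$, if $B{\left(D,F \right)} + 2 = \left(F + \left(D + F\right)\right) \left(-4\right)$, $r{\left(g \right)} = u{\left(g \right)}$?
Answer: $-153 - 32 \sqrt{2} \approx -198.25$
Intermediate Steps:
$u{\left(a \right)} = 2 a$
$r{\left(g \right)} = 2 g$
$x{\left(j \right)} = 2$ ($x{\left(j \right)} = \frac{2 j}{j} = 2$)
$B{\left(D,F \right)} = -2 - 8 F - 4 D$ ($B{\left(D,F \right)} = -2 + \left(F + \left(D + F\right)\right) \left(-4\right) = -2 + \left(D + 2 F\right) \left(-4\right) = -2 - \left(4 D + 8 F\right) = -2 - 8 F - 4 D$)
$-93 + B{\left(7,\sqrt{1 + 7} \right)} x{\left(3 \right)} = -93 + \left(-2 - 8 \sqrt{1 + 7} - 28\right) 2 = -93 + \left(-2 - 8 \sqrt{8} - 28\right) 2 = -93 + \left(-2 - 8 \cdot 2 \sqrt{2} - 28\right) 2 = -93 + \left(-2 - 16 \sqrt{2} - 28\right) 2 = -93 + \left(-30 - 16 \sqrt{2}\right) 2 = -93 - \left(60 + 32 \sqrt{2}\right) = -153 - 32 \sqrt{2}$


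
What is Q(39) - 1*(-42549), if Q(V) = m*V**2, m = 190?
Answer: 331539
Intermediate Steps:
Q(V) = 190*V**2
Q(39) - 1*(-42549) = 190*39**2 - 1*(-42549) = 190*1521 + 42549 = 288990 + 42549 = 331539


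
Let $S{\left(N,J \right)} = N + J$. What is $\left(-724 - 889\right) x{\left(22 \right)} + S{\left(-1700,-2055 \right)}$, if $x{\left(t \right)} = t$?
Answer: $-39241$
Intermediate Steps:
$S{\left(N,J \right)} = J + N$
$\left(-724 - 889\right) x{\left(22 \right)} + S{\left(-1700,-2055 \right)} = \left(-724 - 889\right) 22 - 3755 = \left(-1613\right) 22 - 3755 = -35486 - 3755 = -39241$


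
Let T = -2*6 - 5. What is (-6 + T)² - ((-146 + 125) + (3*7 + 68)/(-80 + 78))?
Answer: 1189/2 ≈ 594.50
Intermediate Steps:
T = -17 (T = -12 - 5 = -17)
(-6 + T)² - ((-146 + 125) + (3*7 + 68)/(-80 + 78)) = (-6 - 17)² - ((-146 + 125) + (3*7 + 68)/(-80 + 78)) = (-23)² - (-21 + (21 + 68)/(-2)) = 529 - (-21 + 89*(-½)) = 529 - (-21 - 89/2) = 529 - 1*(-131/2) = 529 + 131/2 = 1189/2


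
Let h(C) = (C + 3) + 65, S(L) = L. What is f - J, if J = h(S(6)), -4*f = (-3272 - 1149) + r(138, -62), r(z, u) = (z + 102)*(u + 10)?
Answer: 16605/4 ≈ 4151.3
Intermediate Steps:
r(z, u) = (10 + u)*(102 + z) (r(z, u) = (102 + z)*(10 + u) = (10 + u)*(102 + z))
f = 16901/4 (f = -((-3272 - 1149) + (1020 + 10*138 + 102*(-62) - 62*138))/4 = -(-4421 + (1020 + 1380 - 6324 - 8556))/4 = -(-4421 - 12480)/4 = -1/4*(-16901) = 16901/4 ≈ 4225.3)
h(C) = 68 + C (h(C) = (3 + C) + 65 = 68 + C)
J = 74 (J = 68 + 6 = 74)
f - J = 16901/4 - 1*74 = 16901/4 - 74 = 16605/4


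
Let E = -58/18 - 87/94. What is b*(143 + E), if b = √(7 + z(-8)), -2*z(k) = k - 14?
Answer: 117469*√2/282 ≈ 589.10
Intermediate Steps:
z(k) = 7 - k/2 (z(k) = -(k - 14)/2 = -(-14 + k)/2 = 7 - k/2)
E = -3509/846 (E = -58*1/18 - 87*1/94 = -29/9 - 87/94 = -3509/846 ≈ -4.1478)
b = 3*√2 (b = √(7 + (7 - ½*(-8))) = √(7 + (7 + 4)) = √(7 + 11) = √18 = 3*√2 ≈ 4.2426)
b*(143 + E) = (3*√2)*(143 - 3509/846) = (3*√2)*(117469/846) = 117469*√2/282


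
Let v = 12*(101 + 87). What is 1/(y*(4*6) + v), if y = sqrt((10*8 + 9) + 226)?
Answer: 47/102252 - sqrt(35)/68168 ≈ 0.00037286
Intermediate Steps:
y = 3*sqrt(35) (y = sqrt((80 + 9) + 226) = sqrt(89 + 226) = sqrt(315) = 3*sqrt(35) ≈ 17.748)
v = 2256 (v = 12*188 = 2256)
1/(y*(4*6) + v) = 1/((3*sqrt(35))*(4*6) + 2256) = 1/((3*sqrt(35))*24 + 2256) = 1/(72*sqrt(35) + 2256) = 1/(2256 + 72*sqrt(35))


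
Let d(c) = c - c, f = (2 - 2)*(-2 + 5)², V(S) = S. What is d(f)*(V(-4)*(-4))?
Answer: 0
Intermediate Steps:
f = 0 (f = 0*3² = 0*9 = 0)
d(c) = 0
d(f)*(V(-4)*(-4)) = 0*(-4*(-4)) = 0*16 = 0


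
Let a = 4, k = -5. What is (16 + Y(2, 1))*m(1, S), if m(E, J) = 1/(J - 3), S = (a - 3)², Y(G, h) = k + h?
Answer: -6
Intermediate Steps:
Y(G, h) = -5 + h
S = 1 (S = (4 - 3)² = 1² = 1)
m(E, J) = 1/(-3 + J)
(16 + Y(2, 1))*m(1, S) = (16 + (-5 + 1))/(-3 + 1) = (16 - 4)/(-2) = 12*(-½) = -6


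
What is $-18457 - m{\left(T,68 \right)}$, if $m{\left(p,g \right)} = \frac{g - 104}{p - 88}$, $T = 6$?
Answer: $- \frac{756755}{41} \approx -18457.0$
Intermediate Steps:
$m{\left(p,g \right)} = \frac{-104 + g}{-88 + p}$
$-18457 - m{\left(T,68 \right)} = -18457 - \frac{-104 + 68}{-88 + 6} = -18457 - \frac{1}{-82} \left(-36\right) = -18457 - \left(- \frac{1}{82}\right) \left(-36\right) = -18457 - \frac{18}{41} = - \frac{756755}{41}$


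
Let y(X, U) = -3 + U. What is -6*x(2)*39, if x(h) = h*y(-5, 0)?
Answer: 1404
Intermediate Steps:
x(h) = -3*h (x(h) = h*(-3 + 0) = h*(-3) = -3*h)
-6*x(2)*39 = -(-18)*2*39 = -6*(-6)*39 = 36*39 = 1404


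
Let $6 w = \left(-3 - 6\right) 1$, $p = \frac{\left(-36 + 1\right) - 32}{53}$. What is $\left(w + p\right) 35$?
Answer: $- \frac{10255}{106} \approx -96.745$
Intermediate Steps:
$p = - \frac{67}{53}$ ($p = \left(-35 - 32\right) \frac{1}{53} = \left(-67\right) \frac{1}{53} = - \frac{67}{53} \approx -1.2642$)
$w = - \frac{3}{2}$ ($w = \frac{\left(-3 - 6\right) 1}{6} = \frac{\left(-9\right) 1}{6} = \frac{1}{6} \left(-9\right) = - \frac{3}{2} \approx -1.5$)
$\left(w + p\right) 35 = \left(- \frac{3}{2} - \frac{67}{53}\right) 35 = \left(- \frac{293}{106}\right) 35 = - \frac{10255}{106}$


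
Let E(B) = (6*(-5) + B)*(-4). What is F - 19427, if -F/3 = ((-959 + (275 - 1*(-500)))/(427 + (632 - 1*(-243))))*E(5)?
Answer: -4206459/217 ≈ -19385.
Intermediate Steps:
E(B) = 120 - 4*B (E(B) = (-30 + B)*(-4) = 120 - 4*B)
F = 9200/217 (F = -3*(-959 + (275 - 1*(-500)))/(427 + (632 - 1*(-243)))*(120 - 4*5) = -3*(-959 + (275 + 500))/(427 + (632 + 243))*(120 - 20) = -3*(-959 + 775)/(427 + 875)*100 = -3*(-184/1302)*100 = -3*(-184*1/1302)*100 = -(-92)*100/217 = -3*(-9200/651) = 9200/217 ≈ 42.396)
F - 19427 = 9200/217 - 19427 = -4206459/217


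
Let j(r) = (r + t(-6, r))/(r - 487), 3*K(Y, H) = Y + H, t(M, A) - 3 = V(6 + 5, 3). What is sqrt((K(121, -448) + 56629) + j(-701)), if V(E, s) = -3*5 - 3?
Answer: sqrt(553958427)/99 ≈ 237.74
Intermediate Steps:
V(E, s) = -18 (V(E, s) = -15 - 3 = -18)
t(M, A) = -15 (t(M, A) = 3 - 18 = -15)
K(Y, H) = H/3 + Y/3 (K(Y, H) = (Y + H)/3 = (H + Y)/3 = H/3 + Y/3)
j(r) = (-15 + r)/(-487 + r) (j(r) = (r - 15)/(r - 487) = (-15 + r)/(-487 + r))
sqrt((K(121, -448) + 56629) + j(-701)) = sqrt((((1/3)*(-448) + (1/3)*121) + 56629) + (-15 - 701)/(-487 - 701)) = sqrt(((-448/3 + 121/3) + 56629) - 716/(-1188)) = sqrt((-109 + 56629) - 1/1188*(-716)) = sqrt(56520 + 179/297) = sqrt(16786619/297) = sqrt(553958427)/99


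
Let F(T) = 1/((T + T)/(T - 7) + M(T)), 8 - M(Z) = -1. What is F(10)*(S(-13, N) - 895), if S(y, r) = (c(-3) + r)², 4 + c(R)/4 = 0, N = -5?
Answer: -1362/47 ≈ -28.979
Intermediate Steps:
c(R) = -16 (c(R) = -16 + 4*0 = -16 + 0 = -16)
M(Z) = 9 (M(Z) = 8 - 1*(-1) = 8 + 1 = 9)
S(y, r) = (-16 + r)²
F(T) = 1/(9 + 2*T/(-7 + T)) (F(T) = 1/((T + T)/(T - 7) + 9) = 1/((2*T)/(-7 + T) + 9) = 1/(2*T/(-7 + T) + 9) = 1/(9 + 2*T/(-7 + T)))
F(10)*(S(-13, N) - 895) = ((-7 + 10)/(-63 + 11*10))*((-16 - 5)² - 895) = (3/(-63 + 110))*((-21)² - 895) = (3/47)*(441 - 895) = ((1/47)*3)*(-454) = (3/47)*(-454) = -1362/47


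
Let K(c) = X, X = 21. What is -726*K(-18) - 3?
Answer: -15249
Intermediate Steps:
K(c) = 21
-726*K(-18) - 3 = -726*21 - 3 = -15246 - 3 = -15249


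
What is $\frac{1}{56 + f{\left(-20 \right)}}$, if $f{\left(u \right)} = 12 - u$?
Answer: $\frac{1}{88} \approx 0.011364$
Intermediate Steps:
$\frac{1}{56 + f{\left(-20 \right)}} = \frac{1}{56 + \left(12 - -20\right)} = \frac{1}{56 + \left(12 + 20\right)} = \frac{1}{56 + 32} = \frac{1}{88}$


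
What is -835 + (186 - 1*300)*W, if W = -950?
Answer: 107465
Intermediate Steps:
-835 + (186 - 1*300)*W = -835 + (186 - 1*300)*(-950) = -835 + (186 - 300)*(-950) = -835 - 114*(-950) = -835 + 108300 = 107465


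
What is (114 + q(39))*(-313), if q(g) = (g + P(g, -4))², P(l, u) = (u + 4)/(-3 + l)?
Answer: -511755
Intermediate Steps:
P(l, u) = (4 + u)/(-3 + l)
q(g) = g² (q(g) = (g + (4 - 4)/(-3 + g))² = (g + 0/(-3 + g))² = (g + 0)² = g²)
(114 + q(39))*(-313) = (114 + 39²)*(-313) = (114 + 1521)*(-313) = 1635*(-313) = -511755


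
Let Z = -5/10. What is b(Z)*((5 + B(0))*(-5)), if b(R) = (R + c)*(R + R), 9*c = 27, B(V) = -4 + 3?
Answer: 50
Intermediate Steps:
B(V) = -1
c = 3 (c = (1/9)*27 = 3)
Z = -1/2 (Z = -5*1/10 = -1/2 ≈ -0.50000)
b(R) = 2*R*(3 + R) (b(R) = (R + 3)*(R + R) = (3 + R)*(2*R) = 2*R*(3 + R))
b(Z)*((5 + B(0))*(-5)) = (2*(-1/2)*(3 - 1/2))*((5 - 1)*(-5)) = (2*(-1/2)*(5/2))*(4*(-5)) = -5/2*(-20) = 50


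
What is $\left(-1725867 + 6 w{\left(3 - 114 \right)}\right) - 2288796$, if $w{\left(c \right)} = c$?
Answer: $-4015329$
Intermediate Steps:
$\left(-1725867 + 6 w{\left(3 - 114 \right)}\right) - 2288796 = \left(-1725867 + 6 \left(3 - 114\right)\right) - 2288796 = \left(-1725867 + 6 \left(-111\right)\right) - 2288796 = \left(-1725867 - 666\right) - 2288796 = -1726533 - 2288796 = -4015329$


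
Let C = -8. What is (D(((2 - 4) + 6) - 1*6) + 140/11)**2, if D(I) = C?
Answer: 2704/121 ≈ 22.347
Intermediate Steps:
D(I) = -8
(D(((2 - 4) + 6) - 1*6) + 140/11)**2 = (-8 + 140/11)**2 = (52/11)**2 = 2704/121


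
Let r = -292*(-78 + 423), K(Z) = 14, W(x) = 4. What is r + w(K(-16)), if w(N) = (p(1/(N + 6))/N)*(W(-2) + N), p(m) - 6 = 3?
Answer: -705099/7 ≈ -1.0073e+5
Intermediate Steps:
p(m) = 9 (p(m) = 6 + 3 = 9)
r = -100740 (r = -292*345 = -100740)
w(N) = 9*(4 + N)/N (w(N) = (9/N)*(4 + N) = 9*(4 + N)/N)
r + w(K(-16)) = -100740 + (9 + 36/14) = -100740 + (9 + 36*(1/14)) = -100740 + (9 + 18/7) = -100740 + 81/7 = -705099/7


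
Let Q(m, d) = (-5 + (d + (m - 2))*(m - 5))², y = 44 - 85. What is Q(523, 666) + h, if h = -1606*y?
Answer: 378054115167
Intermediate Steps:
y = -41
Q(m, d) = (-5 + (-5 + m)*(-2 + d + m))² (Q(m, d) = (-5 + (d + (-2 + m))*(-5 + m))² = (-5 + (-2 + d + m)*(-5 + m))² = (-5 + (-5 + m)*(-2 + d + m))²)
h = 65846 (h = -1606*(-41) = 65846)
Q(523, 666) + h = (5 + 523² - 7*523 - 5*666 + 666*523)² + 65846 = (5 + 273529 - 3661 - 3330 + 348318)² + 65846 = 614861² + 65846 = 378054049321 + 65846 = 378054115167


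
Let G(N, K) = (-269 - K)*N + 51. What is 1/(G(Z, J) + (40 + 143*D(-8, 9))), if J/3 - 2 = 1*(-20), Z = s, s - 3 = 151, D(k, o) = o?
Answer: -1/31732 ≈ -3.1514e-5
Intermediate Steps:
s = 154 (s = 3 + 151 = 154)
Z = 154
J = -54 (J = 6 + 3*(1*(-20)) = 6 + 3*(-20) = 6 - 60 = -54)
G(N, K) = 51 + N*(-269 - K) (G(N, K) = N*(-269 - K) + 51 = 51 + N*(-269 - K))
1/(G(Z, J) + (40 + 143*D(-8, 9))) = 1/((51 - 269*154 - 1*(-54)*154) + (40 + 143*9)) = 1/((51 - 41426 + 8316) + (40 + 1287)) = 1/(-33059 + 1327) = 1/(-31732) = -1/31732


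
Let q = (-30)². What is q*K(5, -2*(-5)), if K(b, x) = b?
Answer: 4500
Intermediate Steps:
q = 900
q*K(5, -2*(-5)) = 900*5 = 4500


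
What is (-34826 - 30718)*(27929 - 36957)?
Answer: 591731232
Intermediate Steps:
(-34826 - 30718)*(27929 - 36957) = -65544*(-9028) = 591731232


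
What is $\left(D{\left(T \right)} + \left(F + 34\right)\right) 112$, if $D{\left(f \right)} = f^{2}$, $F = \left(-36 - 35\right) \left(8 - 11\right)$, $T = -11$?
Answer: $41216$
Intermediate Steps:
$F = 213$ ($F = \left(-71\right) \left(-3\right) = 213$)
$\left(D{\left(T \right)} + \left(F + 34\right)\right) 112 = \left(\left(-11\right)^{2} + \left(213 + 34\right)\right) 112 = \left(121 + 247\right) 112 = 368 \cdot 112 = 41216$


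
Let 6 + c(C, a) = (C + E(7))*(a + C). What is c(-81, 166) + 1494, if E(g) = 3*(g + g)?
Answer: -1827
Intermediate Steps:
E(g) = 6*g (E(g) = 3*(2*g) = 6*g)
c(C, a) = -6 + (42 + C)*(C + a) (c(C, a) = -6 + (C + 6*7)*(a + C) = -6 + (C + 42)*(C + a) = -6 + (42 + C)*(C + a))
c(-81, 166) + 1494 = (-6 + (-81)² + 42*(-81) + 42*166 - 81*166) + 1494 = (-6 + 6561 - 3402 + 6972 - 13446) + 1494 = -3321 + 1494 = -1827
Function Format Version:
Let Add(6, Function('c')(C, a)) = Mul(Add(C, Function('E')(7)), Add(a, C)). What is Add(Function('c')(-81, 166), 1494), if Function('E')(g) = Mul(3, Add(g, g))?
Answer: -1827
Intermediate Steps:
Function('E')(g) = Mul(6, g) (Function('E')(g) = Mul(3, Mul(2, g)) = Mul(6, g))
Function('c')(C, a) = Add(-6, Mul(Add(42, C), Add(C, a))) (Function('c')(C, a) = Add(-6, Mul(Add(C, Mul(6, 7)), Add(a, C))) = Add(-6, Mul(Add(C, 42), Add(C, a))) = Add(-6, Mul(Add(42, C), Add(C, a))))
Add(Function('c')(-81, 166), 1494) = Add(Add(-6, Pow(-81, 2), Mul(42, -81), Mul(42, 166), Mul(-81, 166)), 1494) = Add(Add(-6, 6561, -3402, 6972, -13446), 1494) = Add(-3321, 1494) = -1827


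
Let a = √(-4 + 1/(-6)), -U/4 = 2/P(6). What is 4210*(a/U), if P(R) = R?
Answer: -10525*I*√6/4 ≈ -6445.2*I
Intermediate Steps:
U = -4/3 (U = -8/6 = -4*⅓ = -4/3 ≈ -1.3333)
a = 5*I*√6/6 (a = √(-4 - ⅙) = √(-25/6) = 5*I*√6/6 ≈ 2.0412*I)
4210*(a/U) = 4210*((5*I*√6/6)/(-4/3)) = 4210*((5*I*√6/6)*(-¾)) = 4210*(-5*I*√6/8) = -10525*I*√6/4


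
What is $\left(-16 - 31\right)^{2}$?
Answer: $2209$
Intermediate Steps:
$\left(-16 - 31\right)^{2} = \left(-47\right)^{2} = 2209$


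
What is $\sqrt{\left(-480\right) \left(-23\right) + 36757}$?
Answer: $\sqrt{47797} \approx 218.63$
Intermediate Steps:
$\sqrt{\left(-480\right) \left(-23\right) + 36757} = \sqrt{11040 + 36757} = \sqrt{47797}$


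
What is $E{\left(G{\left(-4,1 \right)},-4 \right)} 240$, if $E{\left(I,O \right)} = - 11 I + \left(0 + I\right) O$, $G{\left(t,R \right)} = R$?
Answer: $-3600$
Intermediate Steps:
$E{\left(I,O \right)} = - 11 I + I O$
$E{\left(G{\left(-4,1 \right)},-4 \right)} 240 = 1 \left(-11 - 4\right) 240 = 1 \left(-15\right) 240 = \left(-15\right) 240 = -3600$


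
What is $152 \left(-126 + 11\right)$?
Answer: $-17480$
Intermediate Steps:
$152 \left(-126 + 11\right) = 152 \left(-115\right) = -17480$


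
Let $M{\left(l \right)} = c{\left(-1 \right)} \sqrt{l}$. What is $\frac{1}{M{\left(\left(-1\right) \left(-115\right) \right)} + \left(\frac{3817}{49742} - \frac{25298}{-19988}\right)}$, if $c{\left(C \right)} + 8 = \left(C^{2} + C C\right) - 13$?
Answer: $- \frac{474671396178}{14679079151918719} - \frac{6718405651531 \sqrt{115}}{14679079151918719} \approx -0.0049405$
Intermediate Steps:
$c{\left(C \right)} = -21 + 2 C^{2}$ ($c{\left(C \right)} = -8 - \left(13 - C^{2} - C C\right) = -8 + \left(\left(C^{2} + C^{2}\right) - 13\right) = -8 + \left(2 C^{2} - 13\right) = -8 + \left(-13 + 2 C^{2}\right) = -21 + 2 C^{2}$)
$M{\left(l \right)} = - 19 \sqrt{l}$ ($M{\left(l \right)} = \left(-21 + 2 \left(-1\right)^{2}\right) \sqrt{l} = \left(-21 + 2 \cdot 1\right) \sqrt{l} = \left(-21 + 2\right) \sqrt{l} = - 19 \sqrt{l}$)
$\frac{1}{M{\left(\left(-1\right) \left(-115\right) \right)} + \left(\frac{3817}{49742} - \frac{25298}{-19988}\right)} = \frac{1}{- 19 \sqrt{\left(-1\right) \left(-115\right)} + \left(\frac{3817}{49742} - \frac{25298}{-19988}\right)} = \frac{1}{- 19 \sqrt{115} + \left(3817 \cdot \frac{1}{49742} - - \frac{12649}{9994}\right)} = \frac{1}{- 19 \sqrt{115} + \left(\frac{347}{4522} + \frac{12649}{9994}\right)} = \frac{1}{- 19 \sqrt{115} + \frac{798246}{594643}} = \frac{1}{\frac{798246}{594643} - 19 \sqrt{115}}$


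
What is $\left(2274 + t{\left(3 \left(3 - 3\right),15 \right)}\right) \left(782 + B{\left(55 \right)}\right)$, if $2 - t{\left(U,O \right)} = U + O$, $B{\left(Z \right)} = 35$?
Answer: $1847237$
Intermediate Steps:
$t{\left(U,O \right)} = 2 - O - U$ ($t{\left(U,O \right)} = 2 - \left(U + O\right) = 2 - \left(O + U\right) = 2 - O - U$)
$\left(2274 + t{\left(3 \left(3 - 3\right),15 \right)}\right) \left(782 + B{\left(55 \right)}\right) = \left(2274 - \left(13 + 3 \left(3 - 3\right)\right)\right) \left(782 + 35\right) = \left(2274 - \left(13 + 0\right)\right) 817 = \left(2274 - 13\right) 817 = 2261 \cdot 817 = 1847237$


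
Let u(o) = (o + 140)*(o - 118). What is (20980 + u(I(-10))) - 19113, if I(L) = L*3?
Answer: -14413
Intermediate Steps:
I(L) = 3*L
u(o) = (-118 + o)*(140 + o) (u(o) = (140 + o)*(-118 + o) = (-118 + o)*(140 + o))
(20980 + u(I(-10))) - 19113 = (20980 + (-16520 + (3*(-10))² + 22*(3*(-10)))) - 19113 = (20980 + (-16520 + (-30)² + 22*(-30))) - 19113 = (20980 + (-16520 + 900 - 660)) - 19113 = (20980 - 16280) - 19113 = 4700 - 19113 = -14413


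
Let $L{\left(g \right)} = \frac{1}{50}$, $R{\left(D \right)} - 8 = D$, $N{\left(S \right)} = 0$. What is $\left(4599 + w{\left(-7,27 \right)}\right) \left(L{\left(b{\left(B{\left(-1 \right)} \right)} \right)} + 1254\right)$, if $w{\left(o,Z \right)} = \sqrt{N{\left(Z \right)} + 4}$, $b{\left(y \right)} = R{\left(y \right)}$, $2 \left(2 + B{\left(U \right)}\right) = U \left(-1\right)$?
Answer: $\frac{288487301}{50} \approx 5.7697 \cdot 10^{6}$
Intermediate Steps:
$B{\left(U \right)} = -2 - \frac{U}{2}$ ($B{\left(U \right)} = -2 + \frac{U \left(-1\right)}{2} = -2 + \frac{\left(-1\right) U}{2} = -2 - \frac{U}{2}$)
$R{\left(D \right)} = 8 + D$
$b{\left(y \right)} = 8 + y$
$L{\left(g \right)} = \frac{1}{50}$
$w{\left(o,Z \right)} = 2$ ($w{\left(o,Z \right)} = \sqrt{0 + 4} = \sqrt{4} = 2$)
$\left(4599 + w{\left(-7,27 \right)}\right) \left(L{\left(b{\left(B{\left(-1 \right)} \right)} \right)} + 1254\right) = \left(4599 + 2\right) \left(\frac{1}{50} + 1254\right) = 4601 \cdot \frac{62701}{50} = \frac{288487301}{50}$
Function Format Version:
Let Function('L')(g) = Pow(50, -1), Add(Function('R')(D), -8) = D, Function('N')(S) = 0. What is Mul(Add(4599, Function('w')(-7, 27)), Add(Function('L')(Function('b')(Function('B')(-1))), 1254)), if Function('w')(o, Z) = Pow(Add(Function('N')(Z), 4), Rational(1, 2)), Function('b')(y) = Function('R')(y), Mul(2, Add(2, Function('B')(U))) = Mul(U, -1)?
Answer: Rational(288487301, 50) ≈ 5.7697e+6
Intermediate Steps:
Function('B')(U) = Add(-2, Mul(Rational(-1, 2), U)) (Function('B')(U) = Add(-2, Mul(Rational(1, 2), Mul(U, -1))) = Add(-2, Mul(Rational(1, 2), Mul(-1, U))) = Add(-2, Mul(Rational(-1, 2), U)))
Function('R')(D) = Add(8, D)
Function('b')(y) = Add(8, y)
Function('L')(g) = Rational(1, 50)
Function('w')(o, Z) = 2 (Function('w')(o, Z) = Pow(Add(0, 4), Rational(1, 2)) = Pow(4, Rational(1, 2)) = 2)
Mul(Add(4599, Function('w')(-7, 27)), Add(Function('L')(Function('b')(Function('B')(-1))), 1254)) = Mul(Add(4599, 2), Add(Rational(1, 50), 1254)) = Mul(4601, Rational(62701, 50)) = Rational(288487301, 50)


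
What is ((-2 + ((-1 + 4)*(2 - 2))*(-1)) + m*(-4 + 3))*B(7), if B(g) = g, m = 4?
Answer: -42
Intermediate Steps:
((-2 + ((-1 + 4)*(2 - 2))*(-1)) + m*(-4 + 3))*B(7) = ((-2 + ((-1 + 4)*(2 - 2))*(-1)) + 4*(-4 + 3))*7 = ((-2 + (3*0)*(-1)) + 4*(-1))*7 = ((-2 + 0*(-1)) - 4)*7 = ((-2 + 0) - 4)*7 = (-2 - 4)*7 = -6*7 = -42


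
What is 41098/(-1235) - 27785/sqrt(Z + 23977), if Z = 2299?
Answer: -41098/1235 - 27785*sqrt(6569)/13138 ≈ -204.69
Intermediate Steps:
41098/(-1235) - 27785/sqrt(Z + 23977) = 41098/(-1235) - 27785/sqrt(2299 + 23977) = 41098*(-1/1235) - 27785*sqrt(6569)/13138 = -41098/1235 - 27785*sqrt(6569)/13138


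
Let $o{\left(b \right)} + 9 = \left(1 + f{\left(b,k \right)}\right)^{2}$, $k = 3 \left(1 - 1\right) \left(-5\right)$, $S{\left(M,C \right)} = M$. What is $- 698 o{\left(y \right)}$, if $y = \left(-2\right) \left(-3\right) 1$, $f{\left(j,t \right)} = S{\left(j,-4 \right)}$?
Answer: $-27920$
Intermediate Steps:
$k = 0$ ($k = 3 \cdot 0 \left(-5\right) = 0 \left(-5\right) = 0$)
$f{\left(j,t \right)} = j$
$y = 6$ ($y = 6 \cdot 1 = 6$)
$o{\left(b \right)} = -9 + \left(1 + b\right)^{2}$
$- 698 o{\left(y \right)} = - 698 \left(-9 + \left(1 + 6\right)^{2}\right) = - 698 \left(-9 + 7^{2}\right) = - 698 \left(-9 + 49\right) = \left(-698\right) 40 = -27920$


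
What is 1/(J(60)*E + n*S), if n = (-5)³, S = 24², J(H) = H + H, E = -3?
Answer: -1/72360 ≈ -1.3820e-5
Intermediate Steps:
J(H) = 2*H
S = 576
n = -125
1/(J(60)*E + n*S) = 1/((2*60)*(-3) - 125*576) = 1/(120*(-3) - 72000) = 1/(-360 - 72000) = 1/(-72360) = -1/72360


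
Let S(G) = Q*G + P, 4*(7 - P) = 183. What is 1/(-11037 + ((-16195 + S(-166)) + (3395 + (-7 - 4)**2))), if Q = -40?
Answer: -4/68459 ≈ -5.8429e-5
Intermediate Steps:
P = -155/4 (P = 7 - 1/4*183 = 7 - 183/4 = -155/4 ≈ -38.750)
S(G) = -155/4 - 40*G (S(G) = -40*G - 155/4 = -155/4 - 40*G)
1/(-11037 + ((-16195 + S(-166)) + (3395 + (-7 - 4)**2))) = 1/(-11037 + ((-16195 + (-155/4 - 40*(-166))) + (3395 + (-7 - 4)**2))) = 1/(-11037 + ((-16195 + (-155/4 + 6640)) + (3395 + (-11)**2))) = 1/(-11037 + ((-16195 + 26405/4) + (3395 + 121))) = 1/(-11037 + (-38375/4 + 3516)) = 1/(-11037 - 24311/4) = 1/(-68459/4) = -4/68459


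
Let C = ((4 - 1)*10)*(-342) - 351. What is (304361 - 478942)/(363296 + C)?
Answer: -174581/352685 ≈ -0.49501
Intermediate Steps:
C = -10611 (C = (3*10)*(-342) - 351 = 30*(-342) - 351 = -10260 - 351 = -10611)
(304361 - 478942)/(363296 + C) = (304361 - 478942)/(363296 - 10611) = -174581/352685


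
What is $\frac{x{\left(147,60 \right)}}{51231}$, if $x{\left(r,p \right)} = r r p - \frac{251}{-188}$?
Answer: $\frac{243749771}{9631428} \approx 25.308$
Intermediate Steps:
$x{\left(r,p \right)} = \frac{251}{188} + p r^{2}$ ($x{\left(r,p \right)} = r^{2} p - - \frac{251}{188} = p r^{2} + \frac{251}{188} = \frac{251}{188} + p r^{2}$)
$\frac{x{\left(147,60 \right)}}{51231} = \frac{\frac{251}{188} + 60 \cdot 147^{2}}{51231} = \left(\frac{251}{188} + 60 \cdot 21609\right) \frac{1}{51231} = \left(\frac{251}{188} + 1296540\right) \frac{1}{51231} = \frac{243749771}{188} \cdot \frac{1}{51231} = \frac{243749771}{9631428}$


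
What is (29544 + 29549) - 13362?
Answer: 45731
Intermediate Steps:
(29544 + 29549) - 13362 = 59093 - 13362 = 45731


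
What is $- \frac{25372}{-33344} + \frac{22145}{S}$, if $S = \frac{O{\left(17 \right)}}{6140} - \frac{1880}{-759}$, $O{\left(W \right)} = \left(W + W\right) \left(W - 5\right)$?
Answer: $\frac{107545316769287}{12350692624} \approx 8707.6$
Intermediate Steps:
$O{\left(W \right)} = 2 W \left(-5 + W\right)$
$S = \frac{2963218}{1165065}$ ($S = \frac{2 \cdot 17 \left(-5 + 17\right)}{6140} - \frac{1880}{-759} = 2 \cdot 17 \cdot 12 \cdot \frac{1}{6140} - - \frac{1880}{759} = 408 \cdot \frac{1}{6140} + \frac{1880}{759} = \frac{102}{1535} + \frac{1880}{759} = \frac{2963218}{1165065} \approx 2.5434$)
$- \frac{25372}{-33344} + \frac{22145}{S} = - \frac{25372}{-33344} + \frac{22145}{\frac{2963218}{1165065}} = \left(-25372\right) \left(- \frac{1}{33344}\right) + 22145 \cdot \frac{1165065}{2963218} = \frac{6343}{8336} + \frac{25800364425}{2963218} = \frac{107545316769287}{12350692624}$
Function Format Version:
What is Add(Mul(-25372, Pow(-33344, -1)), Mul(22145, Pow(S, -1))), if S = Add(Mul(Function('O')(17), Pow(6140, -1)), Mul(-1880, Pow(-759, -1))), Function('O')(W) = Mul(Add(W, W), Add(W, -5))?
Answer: Rational(107545316769287, 12350692624) ≈ 8707.6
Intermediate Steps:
Function('O')(W) = Mul(2, W, Add(-5, W)) (Function('O')(W) = Mul(Mul(2, W), Add(-5, W)) = Mul(2, W, Add(-5, W)))
S = Rational(2963218, 1165065) (S = Add(Mul(Mul(2, 17, Add(-5, 17)), Pow(6140, -1)), Mul(-1880, Pow(-759, -1))) = Add(Mul(Mul(2, 17, 12), Rational(1, 6140)), Mul(-1880, Rational(-1, 759))) = Add(Mul(408, Rational(1, 6140)), Rational(1880, 759)) = Add(Rational(102, 1535), Rational(1880, 759)) = Rational(2963218, 1165065) ≈ 2.5434)
Add(Mul(-25372, Pow(-33344, -1)), Mul(22145, Pow(S, -1))) = Add(Mul(-25372, Pow(-33344, -1)), Mul(22145, Pow(Rational(2963218, 1165065), -1))) = Add(Mul(-25372, Rational(-1, 33344)), Mul(22145, Rational(1165065, 2963218))) = Add(Rational(6343, 8336), Rational(25800364425, 2963218)) = Rational(107545316769287, 12350692624)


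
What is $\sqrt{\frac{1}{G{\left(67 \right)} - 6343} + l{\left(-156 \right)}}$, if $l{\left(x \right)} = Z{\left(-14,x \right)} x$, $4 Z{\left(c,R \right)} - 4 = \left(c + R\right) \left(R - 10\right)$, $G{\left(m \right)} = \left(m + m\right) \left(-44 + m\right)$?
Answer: $\frac{i \sqrt{11705359816317}}{3261} \approx 1049.2 i$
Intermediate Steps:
$G{\left(m \right)} = 2 m \left(-44 + m\right)$
$Z{\left(c,R \right)} = 1 + \frac{\left(-10 + R\right) \left(R + c\right)}{4}$ ($Z{\left(c,R \right)} = 1 + \frac{\left(c + R\right) \left(R - 10\right)}{4} = 1 + \frac{\left(R + c\right) \left(-10 + R\right)}{4} = 1 + \frac{\left(-10 + R\right) \left(R + c\right)}{4}$)
$l{\left(x \right)} = x \left(36 - 6 x + \frac{x^{2}}{4}\right)$ ($l{\left(x \right)} = \left(1 - \frac{5 x}{2} - -35 + \frac{x^{2}}{4} + \frac{1}{4} x \left(-14\right)\right) x = \left(1 - \frac{5 x}{2} + 35 + \frac{x^{2}}{4} - \frac{7 x}{2}\right) x = \left(36 - 6 x + \frac{x^{2}}{4}\right) x = x \left(36 - 6 x + \frac{x^{2}}{4}\right)$)
$\sqrt{\frac{1}{G{\left(67 \right)} - 6343} + l{\left(-156 \right)}} = \sqrt{\frac{1}{2 \cdot 67 \left(-44 + 67\right) - 6343} + \frac{1}{4} \left(-156\right) \left(144 + \left(-156\right)^{2} - -3744\right)} = \sqrt{\frac{1}{2 \cdot 67 \cdot 23 - 6343} + \frac{1}{4} \left(-156\right) \left(144 + 24336 + 3744\right)} = \sqrt{\frac{1}{3082 - 6343} + \frac{1}{4} \left(-156\right) 28224} = \sqrt{\frac{1}{-3261} - 1100736} = \sqrt{- \frac{1}{3261} - 1100736} = \sqrt{- \frac{3589500097}{3261}} = \frac{i \sqrt{11705359816317}}{3261}$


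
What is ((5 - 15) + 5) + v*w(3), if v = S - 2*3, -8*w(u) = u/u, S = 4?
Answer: -19/4 ≈ -4.7500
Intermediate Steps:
w(u) = -1/8 (w(u) = -u/(8*u) = -1/8*1 = -1/8)
v = -2 (v = 4 - 2*3 = 4 - 6 = -2)
((5 - 15) + 5) + v*w(3) = ((5 - 15) + 5) - 2*(-1/8) = (-10 + 5) + 1/4 = -5 + 1/4 = -19/4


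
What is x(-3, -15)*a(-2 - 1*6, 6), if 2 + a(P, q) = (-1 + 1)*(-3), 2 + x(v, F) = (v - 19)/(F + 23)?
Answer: 19/2 ≈ 9.5000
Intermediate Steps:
x(v, F) = -2 + (-19 + v)/(23 + F) (x(v, F) = -2 + (v - 19)/(F + 23) = -2 + (-19 + v)/(23 + F))
a(P, q) = -2 (a(P, q) = -2 + (-1 + 1)*(-3) = -2 + 0*(-3) = -2 + 0 = -2)
x(-3, -15)*a(-2 - 1*6, 6) = ((-65 - 3 - 2*(-15))/(23 - 15))*(-2) = ((-65 - 3 + 30)/8)*(-2) = ((1/8)*(-38))*(-2) = -19/4*(-2) = 19/2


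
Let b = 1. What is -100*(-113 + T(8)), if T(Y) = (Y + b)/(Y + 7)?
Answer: 11240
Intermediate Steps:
T(Y) = (1 + Y)/(7 + Y) (T(Y) = (Y + 1)/(Y + 7) = (1 + Y)/(7 + Y))
-100*(-113 + T(8)) = -100*(-113 + (1 + 8)/(7 + 8)) = -100*(-113 + 9/15) = -100*(-113 + (1/15)*9) = -100*(-113 + ⅗) = -100*(-562/5) = 11240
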